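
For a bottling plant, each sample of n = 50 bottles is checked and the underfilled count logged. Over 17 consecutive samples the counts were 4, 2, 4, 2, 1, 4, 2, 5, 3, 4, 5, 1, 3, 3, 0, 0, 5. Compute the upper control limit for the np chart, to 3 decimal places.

p̄ = Σdᵢ / (k·n) = 48 / (17 × 50) = 0.05647
UCL = np̄ + 3·√(np̄(1−p̄)) = 2.8235 + 3 × √(2.8235×0.94353) = 2.8235 + 3 × 1.6322 = 7.7201

7.720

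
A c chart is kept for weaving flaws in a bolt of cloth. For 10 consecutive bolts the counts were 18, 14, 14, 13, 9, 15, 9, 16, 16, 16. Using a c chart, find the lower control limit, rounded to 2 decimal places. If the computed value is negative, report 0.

2.78

c̄ = (18 + 14 + 14 + 13 + 9 + 15 + 9 + 16 + 16 + 16) / 10 = 140 / 10 = 14.0000
LCL = c̄ − 3√c̄ = 14.0000 − 3 × 3.7417 = 2.7750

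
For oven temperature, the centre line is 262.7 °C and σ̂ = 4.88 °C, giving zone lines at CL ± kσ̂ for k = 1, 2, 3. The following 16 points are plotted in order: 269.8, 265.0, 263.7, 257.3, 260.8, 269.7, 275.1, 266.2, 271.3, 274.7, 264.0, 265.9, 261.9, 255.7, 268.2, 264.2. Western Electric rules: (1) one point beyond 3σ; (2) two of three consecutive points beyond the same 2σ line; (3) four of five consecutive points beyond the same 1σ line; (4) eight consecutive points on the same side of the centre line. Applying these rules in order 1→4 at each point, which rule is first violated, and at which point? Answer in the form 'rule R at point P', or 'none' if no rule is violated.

Zone of each point (C = within 1σ̂, B = 1σ̂–2σ̂, A = 2σ̂–3σ̂, * = beyond 3σ̂; sign = side of CL): 1:+B, 2:+C, 3:+C, 4:-B, 5:-C, 6:+B, 7:+A, 8:+C, 9:+B, 10:+A, 11:+C, 12:+C, 13:-C, 14:-B, 15:+B, 16:+C
Rule 3 (four of five consecutive points beyond the same 1σ limit) is satisfied at point 10.

rule 3 at point 10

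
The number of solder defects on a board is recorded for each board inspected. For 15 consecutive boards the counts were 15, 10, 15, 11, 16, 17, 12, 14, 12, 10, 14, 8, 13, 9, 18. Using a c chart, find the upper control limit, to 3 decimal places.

c̄ = (15 + 10 + 15 + 11 + 16 + 17 + 12 + 14 + 12 + 10 + 14 + 8 + 13 + 9 + 18) / 15 = 194 / 15 = 12.9333
UCL = c̄ + 3√c̄ = 12.9333 + 3 × √12.9333 = 12.9333 + 3 × 3.5963 = 23.7222

23.722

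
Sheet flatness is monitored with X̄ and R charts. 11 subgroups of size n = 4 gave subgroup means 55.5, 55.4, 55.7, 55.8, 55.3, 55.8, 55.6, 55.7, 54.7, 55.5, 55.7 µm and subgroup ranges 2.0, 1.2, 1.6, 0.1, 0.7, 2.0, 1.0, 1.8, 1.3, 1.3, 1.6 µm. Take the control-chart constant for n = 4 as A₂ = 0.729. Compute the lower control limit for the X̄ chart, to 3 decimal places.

54.551

X̄̄ = (55.5 + 55.4 + 55.7 + 55.8 + 55.3 + 55.8 + 55.6 + 55.7 + 54.7 + 55.5 + 55.7) / 11 = 610.7000 / 11 = 55.5182
R̄ = (2.0 + 1.2 + 1.6 + 0.1 + 0.7 + 2.0 + 1.0 + 1.8 + 1.3 + 1.3 + 1.6) / 11 = 14.6000 / 11 = 1.3273
LCL = X̄̄ − A₂·R̄ = 55.5182 − 0.729 × 1.3273 = 54.5506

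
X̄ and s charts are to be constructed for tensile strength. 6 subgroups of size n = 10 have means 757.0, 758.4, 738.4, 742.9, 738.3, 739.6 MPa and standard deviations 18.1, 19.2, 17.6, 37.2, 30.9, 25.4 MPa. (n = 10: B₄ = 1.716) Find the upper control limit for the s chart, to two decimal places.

42.44

s̄ = (18.1 + 19.2 + 17.6 + 37.2 + 30.9 + 25.4) / 6 = 24.7333
UCL_s = B₄·s̄ = 1.716 × 24.7333 = 42.4424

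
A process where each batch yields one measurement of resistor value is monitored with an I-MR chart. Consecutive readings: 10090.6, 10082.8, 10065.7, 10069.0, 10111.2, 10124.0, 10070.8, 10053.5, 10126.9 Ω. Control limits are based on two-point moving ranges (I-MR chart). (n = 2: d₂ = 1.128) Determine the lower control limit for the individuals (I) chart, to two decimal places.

10012.78

X̄ = (10090.6 + 10082.8 + 10065.7 + 10069.0 + 10111.2 + 10124.0 + 10070.8 + 10053.5 + 10126.9) / 9 = 10088.2778
Moving ranges: 7.8, 17.1, 3.3, 42.2, 12.8, 53.2, 17.3, 73.4; M̄R̄ = 227.1000 / 8 = 28.3875
LCL = X̄ − 3·M̄R̄/d₂ = 10088.2778 − 3 × 28.3875 / 1.128 = 10012.7791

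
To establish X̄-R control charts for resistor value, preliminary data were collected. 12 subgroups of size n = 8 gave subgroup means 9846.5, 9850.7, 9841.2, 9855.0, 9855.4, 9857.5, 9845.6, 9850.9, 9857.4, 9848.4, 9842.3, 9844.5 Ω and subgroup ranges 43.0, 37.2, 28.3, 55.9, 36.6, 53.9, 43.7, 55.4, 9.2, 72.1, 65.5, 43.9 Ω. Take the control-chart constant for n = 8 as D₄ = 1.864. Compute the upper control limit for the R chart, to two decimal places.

R̄ = (43.0 + 37.2 + 28.3 + 55.9 + 36.6 + 53.9 + 43.7 + 55.4 + 9.2 + 72.1 + 65.5 + 43.9) / 12 = 544.7000 / 12 = 45.3917
UCL_R = D₄·R̄ = 1.864 × 45.3917 = 84.6101

84.61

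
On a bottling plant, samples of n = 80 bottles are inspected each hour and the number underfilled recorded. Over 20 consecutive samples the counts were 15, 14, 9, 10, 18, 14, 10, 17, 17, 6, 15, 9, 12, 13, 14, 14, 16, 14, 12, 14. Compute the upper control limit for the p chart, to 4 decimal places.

0.2887

p̄ = Σdᵢ / (k·n) = 263 / (20 × 80) = 0.16437
UCL = p̄ + 3·√(p̄(1−p̄)/n) = 0.16437 + 3 × √(0.16437×0.83563/80) = 0.16437 + 3 × 0.04144 = 0.28868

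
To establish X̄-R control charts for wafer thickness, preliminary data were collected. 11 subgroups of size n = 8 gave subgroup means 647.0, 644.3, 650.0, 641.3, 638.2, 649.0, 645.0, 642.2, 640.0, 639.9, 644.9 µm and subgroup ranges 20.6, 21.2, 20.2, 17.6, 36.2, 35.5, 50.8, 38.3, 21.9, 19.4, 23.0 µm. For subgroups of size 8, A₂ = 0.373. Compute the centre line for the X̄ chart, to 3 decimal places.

643.800

X̄̄ = (647.0 + 644.3 + 650.0 + 641.3 + 638.2 + 649.0 + 645.0 + 642.2 + 640.0 + 639.9 + 644.9) / 11 = 7081.8000 / 11 = 643.8000
CL = X̄̄ = 643.8000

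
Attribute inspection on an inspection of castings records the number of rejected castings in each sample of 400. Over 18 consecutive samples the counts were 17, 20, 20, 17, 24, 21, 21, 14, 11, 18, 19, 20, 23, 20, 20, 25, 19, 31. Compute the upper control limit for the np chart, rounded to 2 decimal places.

33.08

p̄ = Σdᵢ / (k·n) = 360 / (18 × 400) = 0.05000
UCL = np̄ + 3·√(np̄(1−p̄)) = 20.0000 + 3 × √(20.0000×0.95000) = 20.0000 + 3 × 4.3589 = 33.0767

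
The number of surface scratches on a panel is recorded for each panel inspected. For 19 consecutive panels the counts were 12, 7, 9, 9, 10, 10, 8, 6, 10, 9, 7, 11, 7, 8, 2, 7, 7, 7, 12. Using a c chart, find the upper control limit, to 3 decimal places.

c̄ = (12 + 7 + 9 + 9 + 10 + 10 + 8 + 6 + 10 + 9 + 7 + 11 + 7 + 8 + 2 + 7 + 7 + 7 + 12) / 19 = 158 / 19 = 8.3158
UCL = c̄ + 3√c̄ = 8.3158 + 3 × √8.3158 = 8.3158 + 3 × 2.8837 = 16.9669

16.967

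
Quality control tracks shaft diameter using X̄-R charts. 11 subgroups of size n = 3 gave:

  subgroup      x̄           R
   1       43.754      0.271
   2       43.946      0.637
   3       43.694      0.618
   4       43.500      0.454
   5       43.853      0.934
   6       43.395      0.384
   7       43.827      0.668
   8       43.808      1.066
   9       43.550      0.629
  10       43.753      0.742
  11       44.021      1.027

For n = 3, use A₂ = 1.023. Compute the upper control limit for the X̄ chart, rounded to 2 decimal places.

44.43

X̄̄ = (43.754 + 43.946 + 43.694 + 43.500 + 43.853 + 43.395 + 43.827 + 43.808 + 43.550 + 43.753 + 44.021) / 11 = 481.1010 / 11 = 43.7365
R̄ = (0.271 + 0.637 + 0.618 + 0.454 + 0.934 + 0.384 + 0.668 + 1.066 + 0.629 + 0.742 + 1.027) / 11 = 7.4300 / 11 = 0.6755
UCL = X̄̄ + A₂·R̄ = 43.7365 + 1.023 × 0.6755 = 44.4274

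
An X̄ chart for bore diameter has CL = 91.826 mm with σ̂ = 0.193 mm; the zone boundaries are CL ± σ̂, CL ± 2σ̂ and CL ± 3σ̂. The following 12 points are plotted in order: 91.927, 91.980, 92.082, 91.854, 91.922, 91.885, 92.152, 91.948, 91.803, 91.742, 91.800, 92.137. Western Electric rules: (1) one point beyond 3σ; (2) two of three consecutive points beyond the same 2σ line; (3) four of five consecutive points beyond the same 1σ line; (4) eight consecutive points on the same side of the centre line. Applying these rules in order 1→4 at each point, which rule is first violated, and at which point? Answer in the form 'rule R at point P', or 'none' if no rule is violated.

rule 4 at point 8

Zone of each point (C = within 1σ̂, B = 1σ̂–2σ̂, A = 2σ̂–3σ̂, * = beyond 3σ̂; sign = side of CL): 1:+C, 2:+C, 3:+B, 4:+C, 5:+C, 6:+C, 7:+B, 8:+C, 9:-C, 10:-C, 11:-C, 12:+B
Rule 4 (eight consecutive points on the same side of the centre line) is satisfied at point 8.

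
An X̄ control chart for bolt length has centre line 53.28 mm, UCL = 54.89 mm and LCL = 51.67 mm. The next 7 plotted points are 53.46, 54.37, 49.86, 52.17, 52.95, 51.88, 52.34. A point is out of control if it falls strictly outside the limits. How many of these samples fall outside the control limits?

Compare each point to [51.67, 54.89]: sample 3 = 49.86 < LCL.

1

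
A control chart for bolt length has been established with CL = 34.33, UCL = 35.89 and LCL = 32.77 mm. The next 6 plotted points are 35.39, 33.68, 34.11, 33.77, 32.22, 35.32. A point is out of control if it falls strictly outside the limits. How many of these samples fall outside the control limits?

Compare each point to [32.77, 35.89]: sample 5 = 32.22 < LCL.

1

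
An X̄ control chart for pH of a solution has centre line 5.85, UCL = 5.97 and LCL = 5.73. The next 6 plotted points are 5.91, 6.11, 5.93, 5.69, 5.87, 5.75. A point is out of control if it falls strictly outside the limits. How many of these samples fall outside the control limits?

Compare each point to [5.73, 5.97]: sample 2 = 6.11 > UCL; sample 4 = 5.69 < LCL.

2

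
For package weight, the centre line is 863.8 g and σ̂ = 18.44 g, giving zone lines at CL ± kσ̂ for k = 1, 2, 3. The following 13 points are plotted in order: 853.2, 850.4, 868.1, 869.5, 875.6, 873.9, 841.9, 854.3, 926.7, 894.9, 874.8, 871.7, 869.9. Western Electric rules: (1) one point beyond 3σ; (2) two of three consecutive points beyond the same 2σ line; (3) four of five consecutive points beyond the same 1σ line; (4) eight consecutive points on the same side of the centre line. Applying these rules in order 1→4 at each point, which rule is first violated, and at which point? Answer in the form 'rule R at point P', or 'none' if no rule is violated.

Zone of each point (C = within 1σ̂, B = 1σ̂–2σ̂, A = 2σ̂–3σ̂, * = beyond 3σ̂; sign = side of CL): 1:-C, 2:-C, 3:+C, 4:+C, 5:+C, 6:+C, 7:-B, 8:-C, 9:+*, 10:+B, 11:+C, 12:+C, 13:+C
Rule 1 (one point beyond the 3σ limits) is satisfied at point 9.

rule 1 at point 9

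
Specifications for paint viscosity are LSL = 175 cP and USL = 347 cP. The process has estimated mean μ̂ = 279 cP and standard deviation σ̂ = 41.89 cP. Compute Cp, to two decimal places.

Cp = (USL − LSL) / (6σ̂) = (347 − 175) / (6 × 41.89) = 172.0000 / 251.3400 = 0.6843

0.68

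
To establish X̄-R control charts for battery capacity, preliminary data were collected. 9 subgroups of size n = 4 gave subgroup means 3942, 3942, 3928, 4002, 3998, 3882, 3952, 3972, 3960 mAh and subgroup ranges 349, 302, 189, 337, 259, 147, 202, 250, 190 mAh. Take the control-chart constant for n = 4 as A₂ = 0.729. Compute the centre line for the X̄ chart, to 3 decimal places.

X̄̄ = (3942 + 3942 + 3928 + 4002 + 3998 + 3882 + 3952 + 3972 + 3960) / 9 = 35578.0000 / 9 = 3953.1111
CL = X̄̄ = 3953.1111

3953.111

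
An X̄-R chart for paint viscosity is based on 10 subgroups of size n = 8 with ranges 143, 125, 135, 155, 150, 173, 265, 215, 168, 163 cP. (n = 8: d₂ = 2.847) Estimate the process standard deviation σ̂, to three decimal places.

59.431

R̄ = (143 + 125 + 135 + 155 + 150 + 173 + 265 + 215 + 168 + 163) / 10 = 169.2000
σ̂ = R̄ / d₂ = 169.2000 / 2.847 = 59.4310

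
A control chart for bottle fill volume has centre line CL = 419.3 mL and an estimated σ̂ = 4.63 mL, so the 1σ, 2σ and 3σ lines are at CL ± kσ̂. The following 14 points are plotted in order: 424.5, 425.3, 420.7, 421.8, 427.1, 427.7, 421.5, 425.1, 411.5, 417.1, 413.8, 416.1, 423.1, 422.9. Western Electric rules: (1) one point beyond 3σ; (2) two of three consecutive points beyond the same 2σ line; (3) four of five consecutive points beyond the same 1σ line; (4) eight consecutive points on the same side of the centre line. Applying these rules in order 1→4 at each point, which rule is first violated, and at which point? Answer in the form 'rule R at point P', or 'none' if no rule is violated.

Zone of each point (C = within 1σ̂, B = 1σ̂–2σ̂, A = 2σ̂–3σ̂, * = beyond 3σ̂; sign = side of CL): 1:+B, 2:+B, 3:+C, 4:+C, 5:+B, 6:+B, 7:+C, 8:+B, 9:-B, 10:-C, 11:-B, 12:-C, 13:+C, 14:+C
Rule 4 (eight consecutive points on the same side of the centre line) is satisfied at point 8.

rule 4 at point 8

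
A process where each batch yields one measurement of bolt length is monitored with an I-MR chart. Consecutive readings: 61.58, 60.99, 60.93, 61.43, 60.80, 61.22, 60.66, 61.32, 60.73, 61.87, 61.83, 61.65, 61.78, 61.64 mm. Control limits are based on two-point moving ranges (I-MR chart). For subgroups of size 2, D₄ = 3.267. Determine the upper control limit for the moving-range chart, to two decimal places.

1.42

Moving ranges: 0.59, 0.06, 0.50, 0.63, 0.42, 0.56, 0.66, 0.59, 1.14, 0.04, 0.18, 0.13, 0.14; M̄R̄ = 5.6400 / 13 = 0.4338
UCL_MR = D₄·M̄R̄ = 3.267 × 0.4338 = 1.4174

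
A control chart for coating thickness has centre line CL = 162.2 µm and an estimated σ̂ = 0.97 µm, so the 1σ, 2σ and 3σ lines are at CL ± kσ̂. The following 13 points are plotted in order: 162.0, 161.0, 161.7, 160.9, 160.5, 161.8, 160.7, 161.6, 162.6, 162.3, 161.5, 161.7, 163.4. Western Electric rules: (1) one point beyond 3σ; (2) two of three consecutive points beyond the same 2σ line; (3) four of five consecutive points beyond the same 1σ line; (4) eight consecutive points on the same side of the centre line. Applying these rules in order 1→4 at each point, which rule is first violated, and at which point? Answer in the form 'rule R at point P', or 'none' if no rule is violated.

Zone of each point (C = within 1σ̂, B = 1σ̂–2σ̂, A = 2σ̂–3σ̂, * = beyond 3σ̂; sign = side of CL): 1:-C, 2:-B, 3:-C, 4:-B, 5:-B, 6:-C, 7:-B, 8:-C, 9:+C, 10:+C, 11:-C, 12:-C, 13:+B
Rule 4 (eight consecutive points on the same side of the centre line) is satisfied at point 8.

rule 4 at point 8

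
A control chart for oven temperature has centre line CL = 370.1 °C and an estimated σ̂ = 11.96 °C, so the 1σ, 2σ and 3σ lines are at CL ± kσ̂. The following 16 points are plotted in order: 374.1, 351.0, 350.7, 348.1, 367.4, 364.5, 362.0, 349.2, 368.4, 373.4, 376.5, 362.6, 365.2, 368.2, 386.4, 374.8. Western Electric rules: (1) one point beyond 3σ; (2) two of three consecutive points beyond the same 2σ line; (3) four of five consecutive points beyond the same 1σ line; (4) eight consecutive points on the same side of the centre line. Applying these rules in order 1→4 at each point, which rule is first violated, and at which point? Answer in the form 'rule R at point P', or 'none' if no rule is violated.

Zone of each point (C = within 1σ̂, B = 1σ̂–2σ̂, A = 2σ̂–3σ̂, * = beyond 3σ̂; sign = side of CL): 1:+C, 2:-B, 3:-B, 4:-B, 5:-C, 6:-C, 7:-C, 8:-B, 9:-C, 10:+C, 11:+C, 12:-C, 13:-C, 14:-C, 15:+B, 16:+C
Rule 4 (eight consecutive points on the same side of the centre line) is satisfied at point 9.

rule 4 at point 9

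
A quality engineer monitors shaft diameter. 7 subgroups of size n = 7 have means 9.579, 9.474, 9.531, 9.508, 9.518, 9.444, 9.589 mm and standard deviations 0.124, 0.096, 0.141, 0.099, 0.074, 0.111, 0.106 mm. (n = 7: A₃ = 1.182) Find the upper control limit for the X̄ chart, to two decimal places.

X̄̄ = (9.579 + 9.474 + 9.531 + 9.508 + 9.518 + 9.444 + 9.589) / 7 = 9.5204
s̄ = (0.124 + 0.096 + 0.141 + 0.099 + 0.074 + 0.111 + 0.106) / 7 = 0.1073
UCL = X̄̄ + A₃·s̄ = 9.5204 + 1.182 × 0.1073 = 9.6472

9.65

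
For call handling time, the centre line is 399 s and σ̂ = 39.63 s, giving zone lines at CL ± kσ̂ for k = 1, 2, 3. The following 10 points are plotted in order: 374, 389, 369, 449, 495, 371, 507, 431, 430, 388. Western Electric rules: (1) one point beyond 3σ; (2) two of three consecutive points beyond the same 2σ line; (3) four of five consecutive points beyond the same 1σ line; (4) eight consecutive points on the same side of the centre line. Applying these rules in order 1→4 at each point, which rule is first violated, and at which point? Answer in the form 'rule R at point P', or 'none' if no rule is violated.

rule 2 at point 7

Zone of each point (C = within 1σ̂, B = 1σ̂–2σ̂, A = 2σ̂–3σ̂, * = beyond 3σ̂; sign = side of CL): 1:-C, 2:-C, 3:-C, 4:+B, 5:+A, 6:-C, 7:+A, 8:+C, 9:+C, 10:-C
Rule 2 (two of three consecutive points beyond the same 2σ limit) is satisfied at point 7.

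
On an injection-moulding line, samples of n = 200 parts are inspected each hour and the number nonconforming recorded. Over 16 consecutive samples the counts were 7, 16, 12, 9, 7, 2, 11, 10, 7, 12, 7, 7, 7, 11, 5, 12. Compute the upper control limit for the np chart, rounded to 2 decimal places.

17.61

p̄ = Σdᵢ / (k·n) = 142 / (16 × 200) = 0.04437
UCL = np̄ + 3·√(np̄(1−p̄)) = 8.8750 + 3 × √(8.8750×0.95562) = 8.8750 + 3 × 2.9122 = 17.6117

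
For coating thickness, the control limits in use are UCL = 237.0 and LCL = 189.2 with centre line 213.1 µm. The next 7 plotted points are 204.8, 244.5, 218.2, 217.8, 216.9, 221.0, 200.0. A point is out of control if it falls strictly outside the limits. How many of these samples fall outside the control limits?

Compare each point to [189.2, 237.0]: sample 2 = 244.5 > UCL.

1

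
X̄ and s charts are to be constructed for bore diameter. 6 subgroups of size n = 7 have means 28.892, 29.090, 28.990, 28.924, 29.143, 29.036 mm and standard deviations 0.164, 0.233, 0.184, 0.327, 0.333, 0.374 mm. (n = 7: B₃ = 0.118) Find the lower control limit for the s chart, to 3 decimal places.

s̄ = (0.164 + 0.233 + 0.184 + 0.327 + 0.333 + 0.374) / 6 = 0.2692
LCL_s = B₃·s̄ = 0.118 × 0.2692 = 0.0318

0.032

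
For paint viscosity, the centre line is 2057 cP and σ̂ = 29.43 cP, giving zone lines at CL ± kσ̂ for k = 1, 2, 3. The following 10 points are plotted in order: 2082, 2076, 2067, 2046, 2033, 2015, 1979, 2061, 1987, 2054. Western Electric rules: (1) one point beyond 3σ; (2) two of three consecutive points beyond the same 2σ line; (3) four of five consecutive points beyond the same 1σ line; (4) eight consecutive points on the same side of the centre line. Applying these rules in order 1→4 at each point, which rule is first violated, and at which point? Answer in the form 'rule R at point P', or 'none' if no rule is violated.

rule 2 at point 9

Zone of each point (C = within 1σ̂, B = 1σ̂–2σ̂, A = 2σ̂–3σ̂, * = beyond 3σ̂; sign = side of CL): 1:+C, 2:+C, 3:+C, 4:-C, 5:-C, 6:-B, 7:-A, 8:+C, 9:-A, 10:-C
Rule 2 (two of three consecutive points beyond the same 2σ limit) is satisfied at point 9.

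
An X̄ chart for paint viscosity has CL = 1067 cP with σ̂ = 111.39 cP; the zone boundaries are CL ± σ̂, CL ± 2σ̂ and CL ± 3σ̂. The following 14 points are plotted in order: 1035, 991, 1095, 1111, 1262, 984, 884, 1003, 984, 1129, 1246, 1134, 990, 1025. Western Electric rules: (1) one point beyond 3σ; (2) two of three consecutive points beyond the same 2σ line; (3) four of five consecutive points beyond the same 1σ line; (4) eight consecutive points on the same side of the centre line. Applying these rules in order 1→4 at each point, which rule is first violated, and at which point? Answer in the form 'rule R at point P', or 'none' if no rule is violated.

Zone of each point (C = within 1σ̂, B = 1σ̂–2σ̂, A = 2σ̂–3σ̂, * = beyond 3σ̂; sign = side of CL): 1:-C, 2:-C, 3:+C, 4:+C, 5:+B, 6:-C, 7:-B, 8:-C, 9:-C, 10:+C, 11:+B, 12:+C, 13:-C, 14:-C
No rule fires across all 14 points.

none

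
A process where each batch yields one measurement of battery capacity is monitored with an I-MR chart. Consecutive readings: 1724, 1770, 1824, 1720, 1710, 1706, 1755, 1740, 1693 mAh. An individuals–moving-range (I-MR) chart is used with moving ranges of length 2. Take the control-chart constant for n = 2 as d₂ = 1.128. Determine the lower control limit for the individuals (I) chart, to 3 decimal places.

1628.625

X̄ = (1724 + 1770 + 1824 + 1720 + 1710 + 1706 + 1755 + 1740 + 1693) / 9 = 1738.0000
Moving ranges: 46, 54, 104, 10, 4, 49, 15, 47; M̄R̄ = 329.0000 / 8 = 41.1250
LCL = X̄ − 3·M̄R̄/d₂ = 1738.0000 − 3 × 41.1250 / 1.128 = 1628.6250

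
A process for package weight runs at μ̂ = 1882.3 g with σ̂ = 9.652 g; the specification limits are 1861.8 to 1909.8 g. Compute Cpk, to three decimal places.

0.708

Cpu = (USL − μ̂) / (3σ̂) = (1909.8 − 1882.3) / (3 × 9.652) = 0.9497; Cpl = (μ̂ − LSL) / (3σ̂) = (1882.3 − 1861.8) / (3 × 9.652) = 0.7080; Cpk = min(Cpu, Cpl) = 0.7080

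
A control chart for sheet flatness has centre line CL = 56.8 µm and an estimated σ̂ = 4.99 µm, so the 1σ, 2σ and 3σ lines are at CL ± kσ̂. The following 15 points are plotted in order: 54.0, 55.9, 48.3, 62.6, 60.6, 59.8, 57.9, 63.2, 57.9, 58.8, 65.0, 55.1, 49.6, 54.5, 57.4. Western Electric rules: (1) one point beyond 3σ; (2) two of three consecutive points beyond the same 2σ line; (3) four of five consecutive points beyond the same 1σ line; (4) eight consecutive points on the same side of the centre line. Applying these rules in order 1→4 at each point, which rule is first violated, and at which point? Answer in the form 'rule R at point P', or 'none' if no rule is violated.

Zone of each point (C = within 1σ̂, B = 1σ̂–2σ̂, A = 2σ̂–3σ̂, * = beyond 3σ̂; sign = side of CL): 1:-C, 2:-C, 3:-B, 4:+B, 5:+C, 6:+C, 7:+C, 8:+B, 9:+C, 10:+C, 11:+B, 12:-C, 13:-B, 14:-C, 15:+C
Rule 4 (eight consecutive points on the same side of the centre line) is satisfied at point 11.

rule 4 at point 11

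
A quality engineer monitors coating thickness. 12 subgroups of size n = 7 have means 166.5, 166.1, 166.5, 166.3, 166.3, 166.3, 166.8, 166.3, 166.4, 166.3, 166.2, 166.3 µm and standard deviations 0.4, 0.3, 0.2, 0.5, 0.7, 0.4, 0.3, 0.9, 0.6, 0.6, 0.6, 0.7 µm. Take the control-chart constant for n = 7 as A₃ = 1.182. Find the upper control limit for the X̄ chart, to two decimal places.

166.97

X̄̄ = (166.5 + 166.1 + 166.5 + 166.3 + 166.3 + 166.3 + 166.8 + 166.3 + 166.4 + 166.3 + 166.2 + 166.3) / 12 = 166.3583
s̄ = (0.4 + 0.3 + 0.2 + 0.5 + 0.7 + 0.4 + 0.3 + 0.9 + 0.6 + 0.6 + 0.6 + 0.7) / 12 = 0.5167
UCL = X̄̄ + A₃·s̄ = 166.3583 + 1.182 × 0.5167 = 166.9690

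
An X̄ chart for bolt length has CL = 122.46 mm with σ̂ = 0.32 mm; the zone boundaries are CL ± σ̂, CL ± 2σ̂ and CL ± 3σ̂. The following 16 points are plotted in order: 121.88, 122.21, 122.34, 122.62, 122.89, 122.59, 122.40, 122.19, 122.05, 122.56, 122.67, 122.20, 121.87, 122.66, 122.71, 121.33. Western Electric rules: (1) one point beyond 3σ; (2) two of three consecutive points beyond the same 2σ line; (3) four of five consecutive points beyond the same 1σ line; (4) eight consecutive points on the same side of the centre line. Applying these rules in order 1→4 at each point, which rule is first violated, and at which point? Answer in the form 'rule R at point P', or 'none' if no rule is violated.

Zone of each point (C = within 1σ̂, B = 1σ̂–2σ̂, A = 2σ̂–3σ̂, * = beyond 3σ̂; sign = side of CL): 1:-B, 2:-C, 3:-C, 4:+C, 5:+B, 6:+C, 7:-C, 8:-C, 9:-B, 10:+C, 11:+C, 12:-C, 13:-B, 14:+C, 15:+C, 16:-*
Rule 1 (one point beyond the 3σ limits) is satisfied at point 16.

rule 1 at point 16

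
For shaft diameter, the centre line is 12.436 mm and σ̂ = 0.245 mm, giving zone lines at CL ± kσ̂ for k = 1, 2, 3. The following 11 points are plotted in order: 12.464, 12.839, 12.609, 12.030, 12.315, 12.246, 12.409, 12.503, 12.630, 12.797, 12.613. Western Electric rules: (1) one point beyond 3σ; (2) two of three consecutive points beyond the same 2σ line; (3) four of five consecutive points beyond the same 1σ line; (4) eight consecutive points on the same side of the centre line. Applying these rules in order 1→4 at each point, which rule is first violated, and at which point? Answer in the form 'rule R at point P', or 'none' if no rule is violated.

none

Zone of each point (C = within 1σ̂, B = 1σ̂–2σ̂, A = 2σ̂–3σ̂, * = beyond 3σ̂; sign = side of CL): 1:+C, 2:+B, 3:+C, 4:-B, 5:-C, 6:-C, 7:-C, 8:+C, 9:+C, 10:+B, 11:+C
No rule fires across all 11 points.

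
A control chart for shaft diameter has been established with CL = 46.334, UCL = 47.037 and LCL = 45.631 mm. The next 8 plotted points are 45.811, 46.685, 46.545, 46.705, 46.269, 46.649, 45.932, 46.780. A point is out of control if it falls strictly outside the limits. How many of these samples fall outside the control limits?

0

All 8 points lie within [45.631, 47.037].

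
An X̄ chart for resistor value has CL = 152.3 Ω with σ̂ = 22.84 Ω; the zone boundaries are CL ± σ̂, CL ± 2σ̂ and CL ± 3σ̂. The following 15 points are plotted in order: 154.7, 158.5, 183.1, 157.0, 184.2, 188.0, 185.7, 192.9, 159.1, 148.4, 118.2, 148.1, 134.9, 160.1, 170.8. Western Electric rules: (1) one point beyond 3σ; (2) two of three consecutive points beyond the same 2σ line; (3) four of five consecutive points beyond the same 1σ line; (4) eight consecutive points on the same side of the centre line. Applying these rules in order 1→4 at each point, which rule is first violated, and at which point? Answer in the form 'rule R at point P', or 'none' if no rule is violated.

Zone of each point (C = within 1σ̂, B = 1σ̂–2σ̂, A = 2σ̂–3σ̂, * = beyond 3σ̂; sign = side of CL): 1:+C, 2:+C, 3:+B, 4:+C, 5:+B, 6:+B, 7:+B, 8:+B, 9:+C, 10:-C, 11:-B, 12:-C, 13:-C, 14:+C, 15:+C
Rule 3 (four of five consecutive points beyond the same 1σ limit) is satisfied at point 7.

rule 3 at point 7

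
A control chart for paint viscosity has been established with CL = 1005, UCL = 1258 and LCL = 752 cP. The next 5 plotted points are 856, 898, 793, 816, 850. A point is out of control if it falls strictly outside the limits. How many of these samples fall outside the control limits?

All 5 points lie within [752, 1258].

0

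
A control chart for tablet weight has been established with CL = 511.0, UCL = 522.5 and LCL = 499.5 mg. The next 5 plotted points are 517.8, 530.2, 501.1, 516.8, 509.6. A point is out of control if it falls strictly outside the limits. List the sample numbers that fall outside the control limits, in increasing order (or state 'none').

Compare each point to [499.5, 522.5]: sample 2 = 530.2 > UCL.

2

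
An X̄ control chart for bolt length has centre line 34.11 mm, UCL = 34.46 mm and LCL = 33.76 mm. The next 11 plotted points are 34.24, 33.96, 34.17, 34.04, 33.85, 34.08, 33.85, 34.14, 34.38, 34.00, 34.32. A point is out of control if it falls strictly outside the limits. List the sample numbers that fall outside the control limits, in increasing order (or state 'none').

none

All 11 points lie within [33.76, 34.46].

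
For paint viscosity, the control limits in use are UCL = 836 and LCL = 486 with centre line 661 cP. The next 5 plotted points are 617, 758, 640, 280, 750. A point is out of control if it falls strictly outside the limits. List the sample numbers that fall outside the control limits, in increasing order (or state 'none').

Compare each point to [486, 836]: sample 4 = 280 < LCL.

4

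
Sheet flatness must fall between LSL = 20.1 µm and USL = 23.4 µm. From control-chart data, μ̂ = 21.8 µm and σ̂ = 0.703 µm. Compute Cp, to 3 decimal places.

0.782

Cp = (USL − LSL) / (6σ̂) = (23.4 − 20.1) / (6 × 0.703) = 3.3000 / 4.2180 = 0.7824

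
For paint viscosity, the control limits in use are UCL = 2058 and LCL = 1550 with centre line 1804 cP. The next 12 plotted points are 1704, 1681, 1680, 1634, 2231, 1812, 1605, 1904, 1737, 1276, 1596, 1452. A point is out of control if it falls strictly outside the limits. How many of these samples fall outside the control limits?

Compare each point to [1550, 2058]: sample 5 = 2231 > UCL; sample 10 = 1276 < LCL; sample 12 = 1452 < LCL.

3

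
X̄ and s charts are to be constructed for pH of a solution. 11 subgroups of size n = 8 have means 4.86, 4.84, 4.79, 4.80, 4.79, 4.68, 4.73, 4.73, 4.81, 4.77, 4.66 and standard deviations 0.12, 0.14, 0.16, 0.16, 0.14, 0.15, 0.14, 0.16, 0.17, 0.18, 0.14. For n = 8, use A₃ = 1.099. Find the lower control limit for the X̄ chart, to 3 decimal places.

X̄̄ = (4.86 + 4.84 + 4.79 + 4.80 + 4.79 + 4.68 + 4.73 + 4.73 + 4.81 + 4.77 + 4.66) / 11 = 4.7691
s̄ = (0.12 + 0.14 + 0.16 + 0.16 + 0.14 + 0.15 + 0.14 + 0.16 + 0.17 + 0.18 + 0.14) / 11 = 0.1509
LCL = X̄̄ − A₃·s̄ = 4.7691 − 1.099 × 0.1509 = 4.6032

4.603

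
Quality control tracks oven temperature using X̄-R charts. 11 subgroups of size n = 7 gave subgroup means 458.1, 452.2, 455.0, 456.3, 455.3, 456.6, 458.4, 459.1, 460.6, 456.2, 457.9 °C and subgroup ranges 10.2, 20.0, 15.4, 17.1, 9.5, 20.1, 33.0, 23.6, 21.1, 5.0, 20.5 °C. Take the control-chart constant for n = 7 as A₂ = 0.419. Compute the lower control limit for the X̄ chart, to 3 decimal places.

X̄̄ = (458.1 + 452.2 + 455.0 + 456.3 + 455.3 + 456.6 + 458.4 + 459.1 + 460.6 + 456.2 + 457.9) / 11 = 5025.7000 / 11 = 456.8818
R̄ = (10.2 + 20.0 + 15.4 + 17.1 + 9.5 + 20.1 + 33.0 + 23.6 + 21.1 + 5.0 + 20.5) / 11 = 195.5000 / 11 = 17.7727
LCL = X̄̄ − A₂·R̄ = 456.8818 − 0.419 × 17.7727 = 449.4350

449.435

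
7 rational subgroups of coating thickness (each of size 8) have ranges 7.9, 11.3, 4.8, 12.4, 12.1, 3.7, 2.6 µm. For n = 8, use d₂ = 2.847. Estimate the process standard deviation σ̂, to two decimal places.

R̄ = (7.9 + 11.3 + 4.8 + 12.4 + 12.1 + 3.7 + 2.6) / 7 = 7.8286
σ̂ = R̄ / d₂ = 7.8286 / 2.847 = 2.7498

2.75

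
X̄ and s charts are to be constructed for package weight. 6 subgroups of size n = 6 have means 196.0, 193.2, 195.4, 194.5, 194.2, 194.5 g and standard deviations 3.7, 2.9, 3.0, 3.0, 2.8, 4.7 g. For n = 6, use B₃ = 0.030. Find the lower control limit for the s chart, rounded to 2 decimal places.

s̄ = (3.7 + 2.9 + 3.0 + 3.0 + 2.8 + 4.7) / 6 = 3.3500
LCL_s = B₃·s̄ = 0.030 × 3.3500 = 0.1005

0.10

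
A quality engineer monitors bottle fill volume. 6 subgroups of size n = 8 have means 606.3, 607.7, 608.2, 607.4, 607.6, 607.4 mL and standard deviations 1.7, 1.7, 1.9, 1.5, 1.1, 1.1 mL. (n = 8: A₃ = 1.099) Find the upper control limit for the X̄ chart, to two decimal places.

X̄̄ = (606.3 + 607.7 + 608.2 + 607.4 + 607.6 + 607.4) / 6 = 607.4333
s̄ = (1.7 + 1.7 + 1.9 + 1.5 + 1.1 + 1.1) / 6 = 1.5000
UCL = X̄̄ + A₃·s̄ = 607.4333 + 1.099 × 1.5000 = 609.0818

609.08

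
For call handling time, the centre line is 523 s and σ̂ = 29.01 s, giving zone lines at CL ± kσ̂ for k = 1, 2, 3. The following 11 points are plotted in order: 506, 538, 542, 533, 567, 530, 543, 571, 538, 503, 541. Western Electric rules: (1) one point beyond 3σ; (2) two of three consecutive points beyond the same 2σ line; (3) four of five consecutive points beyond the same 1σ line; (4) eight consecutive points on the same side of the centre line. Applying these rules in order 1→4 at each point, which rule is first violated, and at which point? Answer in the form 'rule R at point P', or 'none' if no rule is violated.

Zone of each point (C = within 1σ̂, B = 1σ̂–2σ̂, A = 2σ̂–3σ̂, * = beyond 3σ̂; sign = side of CL): 1:-C, 2:+C, 3:+C, 4:+C, 5:+B, 6:+C, 7:+C, 8:+B, 9:+C, 10:-C, 11:+C
Rule 4 (eight consecutive points on the same side of the centre line) is satisfied at point 9.

rule 4 at point 9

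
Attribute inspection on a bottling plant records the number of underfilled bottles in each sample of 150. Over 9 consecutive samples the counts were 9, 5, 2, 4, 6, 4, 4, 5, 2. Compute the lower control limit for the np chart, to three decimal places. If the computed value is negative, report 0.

p̄ = Σdᵢ / (k·n) = 41 / (9 × 150) = 0.03037
LCL = np̄ − 3·√(np̄(1−p̄)) = 4.5556 − 3 × 2.1017 = -1.7496 → 0 (negative, so LCL = 0)

0.000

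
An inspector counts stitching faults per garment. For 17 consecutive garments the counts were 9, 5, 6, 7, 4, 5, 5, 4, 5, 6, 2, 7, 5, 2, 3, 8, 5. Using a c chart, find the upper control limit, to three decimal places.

c̄ = (9 + 5 + 6 + 7 + 4 + 5 + 5 + 4 + 5 + 6 + 2 + 7 + 5 + 2 + 3 + 8 + 5) / 17 = 88 / 17 = 5.1765
UCL = c̄ + 3√c̄ = 5.1765 + 3 × √5.1765 = 5.1765 + 3 × 2.2752 = 12.0020

12.002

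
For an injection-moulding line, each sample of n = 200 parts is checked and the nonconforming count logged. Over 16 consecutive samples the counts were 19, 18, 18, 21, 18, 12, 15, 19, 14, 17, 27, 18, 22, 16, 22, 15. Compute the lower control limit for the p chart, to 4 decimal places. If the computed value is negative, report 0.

0.0299

p̄ = Σdᵢ / (k·n) = 291 / (16 × 200) = 0.09094
LCL = p̄ − 3·√(p̄(1−p̄)/n) = 0.09094 − 3 × 0.02033 = 0.02995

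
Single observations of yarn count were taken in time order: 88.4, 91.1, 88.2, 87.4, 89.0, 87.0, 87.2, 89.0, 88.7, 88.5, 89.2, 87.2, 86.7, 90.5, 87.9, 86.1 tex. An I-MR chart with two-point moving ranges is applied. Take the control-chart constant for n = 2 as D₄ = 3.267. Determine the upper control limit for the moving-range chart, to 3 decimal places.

5.205

Moving ranges: 2.7, 2.9, 0.8, 1.6, 2.0, 0.2, 1.8, 0.3, 0.2, 0.7, 2.0, 0.5, 3.8, 2.6, 1.8; M̄R̄ = 23.9000 / 15 = 1.5933
UCL_MR = D₄·M̄R̄ = 3.267 × 1.5933 = 5.2054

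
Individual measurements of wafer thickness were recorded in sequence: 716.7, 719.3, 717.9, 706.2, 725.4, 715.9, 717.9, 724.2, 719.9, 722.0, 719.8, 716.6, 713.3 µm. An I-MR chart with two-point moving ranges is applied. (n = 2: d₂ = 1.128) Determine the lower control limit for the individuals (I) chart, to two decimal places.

X̄ = (716.7 + 719.3 + 717.9 + 706.2 + 725.4 + 715.9 + 717.9 + 724.2 + 719.9 + 722.0 + 719.8 + 716.6 + 713.3) / 13 = 718.0846
Moving ranges: 2.6, 1.4, 11.7, 19.2, 9.5, 2.0, 6.3, 4.3, 2.1, 2.2, 3.2, 3.3; M̄R̄ = 67.8000 / 12 = 5.6500
LCL = X̄ − 3·M̄R̄/d₂ = 718.0846 − 3 × 5.6500 / 1.128 = 703.0580

703.06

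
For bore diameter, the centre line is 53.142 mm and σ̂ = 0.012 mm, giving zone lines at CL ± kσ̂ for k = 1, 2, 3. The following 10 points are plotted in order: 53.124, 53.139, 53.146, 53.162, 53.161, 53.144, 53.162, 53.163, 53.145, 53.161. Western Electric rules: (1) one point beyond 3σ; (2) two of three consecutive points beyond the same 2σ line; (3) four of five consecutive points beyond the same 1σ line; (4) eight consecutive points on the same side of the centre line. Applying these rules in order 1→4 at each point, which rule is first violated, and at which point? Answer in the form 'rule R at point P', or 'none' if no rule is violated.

rule 3 at point 8

Zone of each point (C = within 1σ̂, B = 1σ̂–2σ̂, A = 2σ̂–3σ̂, * = beyond 3σ̂; sign = side of CL): 1:-B, 2:-C, 3:+C, 4:+B, 5:+B, 6:+C, 7:+B, 8:+B, 9:+C, 10:+B
Rule 3 (four of five consecutive points beyond the same 1σ limit) is satisfied at point 8.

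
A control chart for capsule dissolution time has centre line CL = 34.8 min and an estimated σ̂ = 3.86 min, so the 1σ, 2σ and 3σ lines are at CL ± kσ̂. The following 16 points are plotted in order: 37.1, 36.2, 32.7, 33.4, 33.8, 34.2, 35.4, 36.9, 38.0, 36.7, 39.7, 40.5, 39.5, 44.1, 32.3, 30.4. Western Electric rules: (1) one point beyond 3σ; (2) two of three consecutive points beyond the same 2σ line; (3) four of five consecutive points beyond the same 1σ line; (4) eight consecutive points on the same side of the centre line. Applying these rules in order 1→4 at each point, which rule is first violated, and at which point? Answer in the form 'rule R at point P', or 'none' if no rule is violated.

Zone of each point (C = within 1σ̂, B = 1σ̂–2σ̂, A = 2σ̂–3σ̂, * = beyond 3σ̂; sign = side of CL): 1:+C, 2:+C, 3:-C, 4:-C, 5:-C, 6:-C, 7:+C, 8:+C, 9:+C, 10:+C, 11:+B, 12:+B, 13:+B, 14:+A, 15:-C, 16:-B
Rule 3 (four of five consecutive points beyond the same 1σ limit) is satisfied at point 14.

rule 3 at point 14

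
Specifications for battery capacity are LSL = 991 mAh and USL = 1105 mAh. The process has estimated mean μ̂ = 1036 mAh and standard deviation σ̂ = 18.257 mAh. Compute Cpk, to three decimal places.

0.822

Cpu = (USL − μ̂) / (3σ̂) = (1105 − 1036) / (3 × 18.257) = 1.2598; Cpl = (μ̂ − LSL) / (3σ̂) = (1036 − 991) / (3 × 18.257) = 0.8216; Cpk = min(Cpu, Cpl) = 0.8216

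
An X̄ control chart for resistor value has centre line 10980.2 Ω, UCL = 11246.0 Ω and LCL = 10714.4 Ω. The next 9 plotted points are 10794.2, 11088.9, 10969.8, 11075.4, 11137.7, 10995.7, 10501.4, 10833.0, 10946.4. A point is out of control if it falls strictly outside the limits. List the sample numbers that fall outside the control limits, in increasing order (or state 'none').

Compare each point to [10714.4, 11246.0]: sample 7 = 10501.4 < LCL.

7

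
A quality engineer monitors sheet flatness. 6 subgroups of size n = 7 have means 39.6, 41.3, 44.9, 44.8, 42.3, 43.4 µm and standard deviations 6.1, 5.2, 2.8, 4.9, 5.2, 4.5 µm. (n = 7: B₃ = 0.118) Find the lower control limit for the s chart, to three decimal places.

0.564

s̄ = (6.1 + 5.2 + 2.8 + 4.9 + 5.2 + 4.5) / 6 = 4.7833
LCL_s = B₃·s̄ = 0.118 × 4.7833 = 0.5644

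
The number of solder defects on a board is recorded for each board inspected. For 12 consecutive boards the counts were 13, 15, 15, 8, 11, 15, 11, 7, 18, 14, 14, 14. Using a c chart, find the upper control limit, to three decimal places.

23.699

c̄ = (13 + 15 + 15 + 8 + 11 + 15 + 11 + 7 + 18 + 14 + 14 + 14) / 12 = 155 / 12 = 12.9167
UCL = c̄ + 3√c̄ = 12.9167 + 3 × √12.9167 = 12.9167 + 3 × 3.5940 = 23.6986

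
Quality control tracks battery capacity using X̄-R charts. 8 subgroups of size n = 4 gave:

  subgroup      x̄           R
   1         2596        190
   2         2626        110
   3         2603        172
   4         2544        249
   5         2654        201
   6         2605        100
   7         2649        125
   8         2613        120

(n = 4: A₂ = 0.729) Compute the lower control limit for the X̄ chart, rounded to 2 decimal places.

X̄̄ = (2596 + 2626 + 2603 + 2544 + 2654 + 2605 + 2649 + 2613) / 8 = 20890.0000 / 8 = 2611.2500
R̄ = (190 + 110 + 172 + 249 + 201 + 100 + 125 + 120) / 8 = 1267.0000 / 8 = 158.3750
LCL = X̄̄ − A₂·R̄ = 2611.2500 − 0.729 × 158.3750 = 2495.7946

2495.79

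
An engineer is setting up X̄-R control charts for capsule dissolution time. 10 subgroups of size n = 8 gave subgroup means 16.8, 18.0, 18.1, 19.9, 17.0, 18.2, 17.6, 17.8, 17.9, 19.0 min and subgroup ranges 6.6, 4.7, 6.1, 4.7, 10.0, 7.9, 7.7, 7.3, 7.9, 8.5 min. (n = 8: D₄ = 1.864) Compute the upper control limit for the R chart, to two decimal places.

13.31

R̄ = (6.6 + 4.7 + 6.1 + 4.7 + 10.0 + 7.9 + 7.7 + 7.3 + 7.9 + 8.5) / 10 = 71.4000 / 10 = 7.1400
UCL_R = D₄·R̄ = 1.864 × 7.1400 = 13.3090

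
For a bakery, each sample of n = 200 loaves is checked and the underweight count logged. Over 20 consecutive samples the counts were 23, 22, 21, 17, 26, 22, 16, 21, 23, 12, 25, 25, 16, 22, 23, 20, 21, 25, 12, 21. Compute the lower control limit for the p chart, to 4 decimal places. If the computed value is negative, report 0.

p̄ = Σdᵢ / (k·n) = 413 / (20 × 200) = 0.10325
LCL = p̄ − 3·√(p̄(1−p̄)/n) = 0.10325 − 3 × 0.02152 = 0.03870

0.0387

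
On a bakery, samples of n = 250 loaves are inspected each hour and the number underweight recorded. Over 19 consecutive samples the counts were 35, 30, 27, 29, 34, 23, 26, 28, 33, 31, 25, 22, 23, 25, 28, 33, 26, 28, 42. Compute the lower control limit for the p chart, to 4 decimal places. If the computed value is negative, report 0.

0.0548

p̄ = Σdᵢ / (k·n) = 548 / (19 × 250) = 0.11537
LCL = p̄ − 3·√(p̄(1−p̄)/n) = 0.11537 − 3 × 0.02020 = 0.05475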